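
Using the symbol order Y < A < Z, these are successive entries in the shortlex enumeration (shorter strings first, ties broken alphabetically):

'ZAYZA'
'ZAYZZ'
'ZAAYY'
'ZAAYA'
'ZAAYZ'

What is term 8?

ZAAAZ

Continuing the enumeration 3 steps past ZAAYZ: ZAAYZ → ZAAAY → ZAAAA → (answer).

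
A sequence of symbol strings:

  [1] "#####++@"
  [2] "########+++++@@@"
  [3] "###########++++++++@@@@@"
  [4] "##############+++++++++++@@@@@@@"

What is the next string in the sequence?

#################++++++++++++++@@@@@@@@@

Reading off run lengths: # runs 5, 8, 11, 14; + runs 2, 5, 8, 11; @ runs 1, 3, 5, 7 — each is linear in n (n = 1, 2, …).
At n = 5 the blocks have lengths 17, 14, 9.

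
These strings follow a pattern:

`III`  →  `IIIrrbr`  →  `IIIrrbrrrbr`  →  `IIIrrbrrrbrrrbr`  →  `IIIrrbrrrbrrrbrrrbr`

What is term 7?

Every step adds rrbr to the end: s(k+1) = s(k)·rrbr.
From IIIrrbrrrbrrrbrrrbr, 2 further steps: IIIrrbrrrbrrrbrrrbr → IIIrrbrrrbrrrbrrrbrrrbr → (answer).

IIIrrbrrrbrrrbrrrbrrrbrrrbr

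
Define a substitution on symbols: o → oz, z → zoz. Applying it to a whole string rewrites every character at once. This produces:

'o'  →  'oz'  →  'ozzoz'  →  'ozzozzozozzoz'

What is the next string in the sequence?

ozzozzozozzozzozozzozozzozzozozzoz

Replace each of the 13 characters of ozzozzozozzoz in place — oz zoz zoz oz zoz zoz oz zoz oz zoz zoz oz zoz — and concatenate.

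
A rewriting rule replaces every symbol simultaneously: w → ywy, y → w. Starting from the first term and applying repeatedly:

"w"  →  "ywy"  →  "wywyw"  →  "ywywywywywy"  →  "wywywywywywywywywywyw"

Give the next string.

Replace each of the 21 characters of wywywywywywywywywywyw in place — ywy w ywy w ywy w ywy w ywy w ywy w ywy w ywy w ywy w ywy w ywy — and concatenate.

ywywywywywywywywywywywywywywywywywywywywywy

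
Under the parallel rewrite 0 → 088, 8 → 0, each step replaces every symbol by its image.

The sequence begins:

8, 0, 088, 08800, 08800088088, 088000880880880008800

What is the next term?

Replace each of the 21 characters of 088000880880880008800 in place — 088 0 0 088 088 088 0 0 088 0 0 088 0 0 088 088 088 0 0 088 088 — and concatenate.

0880008808808800088000880008808808800088088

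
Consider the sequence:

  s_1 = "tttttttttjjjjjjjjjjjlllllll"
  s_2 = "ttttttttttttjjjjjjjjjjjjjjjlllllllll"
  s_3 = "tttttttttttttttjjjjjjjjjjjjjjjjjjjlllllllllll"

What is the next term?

Term n consists of 3n t's, followed by 4n-1 j's, followed by 2n+1 l's, where the shown terms are n = 3, 4, 5.
At n = 6 the blocks have lengths 18, 23, 13.

ttttttttttttttttttjjjjjjjjjjjjjjjjjjjjjjjlllllllllllll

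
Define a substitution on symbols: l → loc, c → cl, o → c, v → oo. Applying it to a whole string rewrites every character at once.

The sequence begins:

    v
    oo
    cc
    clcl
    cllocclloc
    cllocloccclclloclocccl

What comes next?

cllocloccclloccclclclloccllocloccclloccclclclloc

φ(cllocloccclclloclocccl) expands symbol-by-symbol to cl loc loc c cl loc c cl cl cl loc cl loc loc c cl loc c cl cl cl loc; joining the 22 pieces gives the next term.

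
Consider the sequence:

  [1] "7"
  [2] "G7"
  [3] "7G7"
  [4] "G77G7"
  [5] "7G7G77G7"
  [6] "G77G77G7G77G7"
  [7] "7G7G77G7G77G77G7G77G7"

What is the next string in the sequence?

G77G77G7G77G77G7G77G7G77G77G7G77G7

This is a Fibonacci-style word recurrence s(k) = s(k−2)·s(k−1): e.g. 7·G7 = 7G7.
The next term joins G77G77G7G77G7 and 7G7G77G7G77G77G7G77G7.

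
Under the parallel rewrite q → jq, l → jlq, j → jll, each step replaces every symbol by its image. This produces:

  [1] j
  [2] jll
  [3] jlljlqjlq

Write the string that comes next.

Expanding jlljlqjlq: j→jll, l→jlq, l→jlq, j→jll, l→jlq, q→jq, j→jll, l→jlq, q→jq. Concatenated: jll jlq jlq jll jlq jq jll jlq jq.

jlljlqjlqjlljlqjqjlljlqjq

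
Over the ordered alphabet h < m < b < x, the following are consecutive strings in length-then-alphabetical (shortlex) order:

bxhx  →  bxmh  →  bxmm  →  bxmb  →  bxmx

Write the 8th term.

Stepping forward 3 times from bxmx: bxmx → bxbh → bxbm, then the target.

bxbb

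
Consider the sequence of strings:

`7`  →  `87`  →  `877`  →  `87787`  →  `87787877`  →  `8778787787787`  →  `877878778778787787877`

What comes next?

8778787787787877878778778787787787

Each term (from the third on) is the previous term followed by the one before it: term 3 = 87·7 = 877.
So term 8 is 877878778778787787877·8778787787787.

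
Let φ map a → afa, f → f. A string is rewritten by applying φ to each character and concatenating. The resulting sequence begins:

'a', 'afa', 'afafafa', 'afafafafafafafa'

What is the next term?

afafafafafafafafafafafafafafafa

Replace each of the 15 characters of afafafafafafafa in place — afa f afa f afa f afa f afa f afa f afa f afa — and concatenate.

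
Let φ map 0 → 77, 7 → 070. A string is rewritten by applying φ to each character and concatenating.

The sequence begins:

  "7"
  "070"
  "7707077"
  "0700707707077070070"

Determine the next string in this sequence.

77070777707077070070770707707007077070777707077

Replace each of the 19 characters of 0700707707077070070 in place — 77 070 77 77 070 77 070 070 77 070 77 070 070 77 070 77 77 070 77 — and concatenate.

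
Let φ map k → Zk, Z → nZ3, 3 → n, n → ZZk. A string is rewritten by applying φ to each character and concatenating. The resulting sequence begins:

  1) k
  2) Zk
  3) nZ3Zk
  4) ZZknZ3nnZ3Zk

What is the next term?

nZ3nZ3ZkZZknZ3nZZkZZknZ3nnZ3Zk

Expanding ZZknZ3nnZ3Zk: Z→nZ3, Z→nZ3, k→Zk, n→ZZk, Z→nZ3, 3→n, n→ZZk, n→ZZk, Z→nZ3, 3→n, Z→nZ3, k→Zk. Concatenated: nZ3 nZ3 Zk ZZk nZ3 n ZZk ZZk nZ3 n nZ3 Zk.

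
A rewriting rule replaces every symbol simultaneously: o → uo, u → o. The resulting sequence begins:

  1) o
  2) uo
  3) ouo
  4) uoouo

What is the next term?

ououoouo

Rewriting each symbol of uoouo: u→o, o→uo, o→uo, u→o, o→uo, which concatenates to o uo uo o uo.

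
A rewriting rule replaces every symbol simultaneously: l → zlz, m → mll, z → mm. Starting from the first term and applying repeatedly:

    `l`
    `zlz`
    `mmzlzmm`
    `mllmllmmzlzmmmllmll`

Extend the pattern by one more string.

Rewriting the 19 symbols of mllmllmmzlzmmmllmll one by one yields mll zlz zlz mll zlz zlz mll mll mm zlz mm mll mll mll zlz zlz mll zlz zlz; concatenated:

mllzlzzlzmllzlzzlzmllmllmmzlzmmmllmllmllzlzzlzmllzlzzlz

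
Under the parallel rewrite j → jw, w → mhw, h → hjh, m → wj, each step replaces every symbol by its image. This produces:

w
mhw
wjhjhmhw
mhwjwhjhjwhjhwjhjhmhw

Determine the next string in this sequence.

Rewriting the 21 symbols of mhwjwhjhjwhjhwjhjhmhw one by one yields wj hjh mhw jw mhw hjh jw hjh jw mhw hjh jw hjh mhw jw hjh jw hjh wj hjh mhw; concatenated:

wjhjhmhwjwmhwhjhjwhjhjwmhwhjhjwhjhmhwjwhjhjwhjhwjhjhmhw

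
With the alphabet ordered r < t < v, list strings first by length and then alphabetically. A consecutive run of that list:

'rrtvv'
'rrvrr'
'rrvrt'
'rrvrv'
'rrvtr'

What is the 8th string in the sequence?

rrvvr

Advancing 3 positions from rrvtr through rrvtr → rrvtt → rrvtv reaches term 8.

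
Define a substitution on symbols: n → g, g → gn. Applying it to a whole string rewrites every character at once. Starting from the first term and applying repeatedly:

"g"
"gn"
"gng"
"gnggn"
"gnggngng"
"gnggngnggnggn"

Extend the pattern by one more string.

Rewriting the 13 symbols of gnggngnggnggn one by one yields gn g gn gn g gn g gn gn g gn gn g; concatenated:

gnggngnggnggngnggngng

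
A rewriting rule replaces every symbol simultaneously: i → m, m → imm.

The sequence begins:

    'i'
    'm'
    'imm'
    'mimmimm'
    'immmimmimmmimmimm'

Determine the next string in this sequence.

φ(immmimmimmmimmimm) expands symbol-by-symbol to m imm imm imm m imm imm m imm imm imm m imm imm m imm imm; joining the 17 pieces gives the next term.

mimmimmimmmimmimmmimmimmimmmimmimmmimmimm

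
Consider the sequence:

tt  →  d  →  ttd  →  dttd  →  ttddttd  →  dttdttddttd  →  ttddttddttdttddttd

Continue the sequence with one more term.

dttdttddttdttddttddttdttddttd

Each term (from the third on) is the two preceding terms concatenated in order: term 3 = tt·d = ttd.
Continuing: dttdttddttd · ttddttddttdttddttd gives term 8.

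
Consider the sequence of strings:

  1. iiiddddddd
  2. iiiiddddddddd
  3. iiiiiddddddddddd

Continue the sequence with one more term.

iiiiiiddddddddddddd

Term n consists of n i's, followed by 2n+1 d's, where the shown terms are n = 3, 4, 5.
At n = 6 the blocks have lengths 6, 13.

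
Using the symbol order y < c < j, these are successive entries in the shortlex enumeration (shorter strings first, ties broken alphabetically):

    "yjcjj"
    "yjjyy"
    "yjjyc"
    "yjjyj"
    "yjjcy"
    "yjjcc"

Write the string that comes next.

The successor of yjjcc increments the rightmost position that isn't already j and resets every position after it to y.

yjjcj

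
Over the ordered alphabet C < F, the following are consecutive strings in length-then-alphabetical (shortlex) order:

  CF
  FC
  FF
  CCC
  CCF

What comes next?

CFC

Find the rightmost character of CCF below F, bump it to the next letter, and reset everything to its right to C.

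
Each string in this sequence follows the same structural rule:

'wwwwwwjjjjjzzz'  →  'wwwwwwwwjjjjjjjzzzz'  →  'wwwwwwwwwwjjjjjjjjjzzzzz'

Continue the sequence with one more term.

Each string has the form w^{2n+2} j^{2n+1} z^{n+1}, where the shown terms are n = 2, 3, 4.
For the next term, n = 5, so the run lengths are 12, 11, 6.

wwwwwwwwwwwwjjjjjjjjjjjzzzzzz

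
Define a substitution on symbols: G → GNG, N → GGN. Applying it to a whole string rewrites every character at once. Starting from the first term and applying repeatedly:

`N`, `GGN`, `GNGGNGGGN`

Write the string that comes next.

Expanding GNGGNGGGN: G→GNG, N→GGN, G→GNG, G→GNG, N→GGN, G→GNG, G→GNG, G→GNG, N→GGN. Concatenated: GNG GGN GNG GNG GGN GNG GNG GNG GGN.

GNGGGNGNGGNGGGNGNGGNGGNGGGN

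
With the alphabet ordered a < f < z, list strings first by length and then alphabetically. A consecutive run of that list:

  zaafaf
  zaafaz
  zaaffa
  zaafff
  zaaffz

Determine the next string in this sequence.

zaafza

Treat zaaffz as a base-3 numeral over the given alphabet and add one, carrying through any trailing z's.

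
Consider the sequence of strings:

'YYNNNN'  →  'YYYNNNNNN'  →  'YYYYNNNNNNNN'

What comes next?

YYYYYNNNNNNNNNN

Each string has the form Y^{n} N^{2n}, where the shown terms are n = 2, 3, 4.
Setting n = 5 gives 5, 10 characters in each block.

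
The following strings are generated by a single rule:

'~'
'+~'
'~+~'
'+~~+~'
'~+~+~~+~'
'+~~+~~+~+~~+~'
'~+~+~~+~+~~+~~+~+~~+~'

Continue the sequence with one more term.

This is a Fibonacci-style word recurrence s(k) = s(k−2)·s(k−1): e.g. ~·+~ = ~+~.
The next term joins +~~+~~+~+~~+~ and ~+~+~~+~+~~+~~+~+~~+~.

+~~+~~+~+~~+~~+~+~~+~+~~+~~+~+~~+~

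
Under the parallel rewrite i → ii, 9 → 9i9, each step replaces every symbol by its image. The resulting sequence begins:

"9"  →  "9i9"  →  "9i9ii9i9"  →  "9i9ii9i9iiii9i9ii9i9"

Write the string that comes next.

Applying the rule to each of the 20 symbols of 9i9ii9i9iiii9i9ii9i9 gives the pieces 9i9 ii 9i9 ii ii 9i9 ii 9i9 ii ii ii ii 9i9 ii 9i9 ii ii 9i9 ii 9i9, which concatenate to the answer.

9i9ii9i9iiii9i9ii9i9iiiiiiii9i9ii9i9iiii9i9ii9i9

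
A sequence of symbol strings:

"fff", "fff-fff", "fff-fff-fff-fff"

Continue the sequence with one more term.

s(k+1) = s(k)·-·s(k) — each term doubles the last with '-' between the halves.
Doubling fff-fff-fff-fff with '-' between the halves:

fff-fff-fff-fff-fff-fff-fff-fff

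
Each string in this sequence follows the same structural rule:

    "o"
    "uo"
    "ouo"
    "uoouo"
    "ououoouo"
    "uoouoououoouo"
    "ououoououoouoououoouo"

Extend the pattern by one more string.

This is a Fibonacci-style word recurrence s(k) = s(k−2)·s(k−1): e.g. o·uo = ouo.
The next term joins uoouoououoouo and ououoououoouoououoouo.

uoouoououoouoououoououoouoououoouo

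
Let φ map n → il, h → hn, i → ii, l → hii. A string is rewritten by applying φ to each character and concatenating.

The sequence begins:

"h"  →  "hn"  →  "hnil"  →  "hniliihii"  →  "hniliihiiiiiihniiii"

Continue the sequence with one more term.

Applying the rule to each of the 19 symbols of hniliihiiiiiihniiii gives the pieces hn il ii hii ii ii hn ii ii ii ii ii ii hn il ii ii ii ii, which concatenate to the answer.

hniliihiiiiiihniiiiiiiiiiiihniliiiiiiii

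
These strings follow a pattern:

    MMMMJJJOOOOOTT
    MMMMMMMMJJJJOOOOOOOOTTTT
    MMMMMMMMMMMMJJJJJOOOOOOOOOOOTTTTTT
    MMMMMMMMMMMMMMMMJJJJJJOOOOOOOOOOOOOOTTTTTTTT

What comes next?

MMMMMMMMMMMMMMMMMMMMJJJJJJJOOOOOOOOOOOOOOOOOTTTTTTTTTT

Term n consists of 4n M's, followed by n+2 J's, followed by 3n+2 O's, followed by 2n T's (n = 1, 2, …).
Setting n = 5 gives 20, 7, 17, 10 characters in each block.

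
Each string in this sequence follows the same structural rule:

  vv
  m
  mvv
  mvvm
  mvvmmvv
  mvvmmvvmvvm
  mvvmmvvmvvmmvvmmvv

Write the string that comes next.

This is a Fibonacci-style word recurrence s(k) = s(k−1)·s(k−2): e.g. m·vv = mvv.
Continuing: mvvmmvvmvvmmvvmmvv · mvvmmvvmvvm gives term 8.

mvvmmvvmvvmmvvmmvvmvvmmvvmvvm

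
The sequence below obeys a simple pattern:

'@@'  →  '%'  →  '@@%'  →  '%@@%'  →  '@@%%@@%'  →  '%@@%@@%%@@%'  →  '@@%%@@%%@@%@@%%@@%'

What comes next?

This is a Fibonacci-style word recurrence s(k) = s(k−2)·s(k−1): e.g. @@·% = @@%.
Continuing: %@@%@@%%@@% · @@%%@@%%@@%@@%%@@% gives term 8.

%@@%@@%%@@%@@%%@@%%@@%@@%%@@%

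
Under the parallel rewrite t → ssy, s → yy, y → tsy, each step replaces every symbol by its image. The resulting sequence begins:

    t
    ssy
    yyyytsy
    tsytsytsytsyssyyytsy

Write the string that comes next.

ssyyytsyssyyytsyssyyytsyssyyytsyyyyytsytsytsyssyyytsy

Applying the rule to each of the 20 symbols of tsytsytsytsyssyyytsy gives the pieces ssy yy tsy ssy yy tsy ssy yy tsy ssy yy tsy yy yy tsy tsy tsy ssy yy tsy, which concatenate to the answer.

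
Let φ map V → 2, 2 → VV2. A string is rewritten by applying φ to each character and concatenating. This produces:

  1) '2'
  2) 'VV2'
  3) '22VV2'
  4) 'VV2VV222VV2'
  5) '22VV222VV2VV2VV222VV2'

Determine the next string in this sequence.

Applying the rule to each of the 21 symbols of 22VV222VV2VV2VV222VV2 gives the pieces VV2 VV2 2 2 VV2 VV2 VV2 2 2 VV2 2 2 VV2 2 2 VV2 VV2 VV2 2 2 VV2, which concatenate to the answer.

VV2VV222VV2VV2VV222VV222VV222VV2VV2VV222VV2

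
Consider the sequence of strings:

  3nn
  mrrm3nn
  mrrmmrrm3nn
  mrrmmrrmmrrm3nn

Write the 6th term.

mrrmmrrmmrrmmrrmmrrm3nn

Every step adds mrrm at the front: s(k+1) = mrrm·s(k).
From mrrmmrrmmrrm3nn, 2 further steps: mrrmmrrmmrrm3nn → mrrmmrrmmrrmmrrm3nn → (answer).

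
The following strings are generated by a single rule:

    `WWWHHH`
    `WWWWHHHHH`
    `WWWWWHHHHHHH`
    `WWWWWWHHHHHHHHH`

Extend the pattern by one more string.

Reading off run lengths: W runs 3, 4, 5, 6; H runs 3, 5, 7, 9 — each is linear in n, where the shown terms are n = 2, 3, 4, 5.
Setting n = 6 gives 7, 11 characters in each block.

WWWWWWWHHHHHHHHHHH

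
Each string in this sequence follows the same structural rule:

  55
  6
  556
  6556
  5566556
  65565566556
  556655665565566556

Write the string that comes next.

65565566556556655665565566556

Each term (from the third on) is the two preceding terms concatenated in order: term 3 = 55·6 = 556.
So term 8 is 65565566556·556655665565566556.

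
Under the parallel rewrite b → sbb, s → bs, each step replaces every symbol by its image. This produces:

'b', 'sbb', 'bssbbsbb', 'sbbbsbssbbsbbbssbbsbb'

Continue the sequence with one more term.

Rewriting the 21 symbols of sbbbsbssbbsbbbssbbsbb one by one yields bs sbb sbb sbb bs sbb bs bs sbb sbb bs sbb sbb sbb bs bs sbb sbb bs sbb sbb; concatenated:

bssbbsbbsbbbssbbbsbssbbsbbbssbbsbbsbbbsbssbbsbbbssbbsbb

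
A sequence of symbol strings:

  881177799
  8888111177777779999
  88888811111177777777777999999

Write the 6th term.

88888888888811111111111177777777777777777777777999999999999

The n-th term is 2n 8's then 2n 1's then 4n-1 7's then 2n 9's (n = 1, 2, …).
At n = 6 the blocks have lengths 12, 12, 23, 12.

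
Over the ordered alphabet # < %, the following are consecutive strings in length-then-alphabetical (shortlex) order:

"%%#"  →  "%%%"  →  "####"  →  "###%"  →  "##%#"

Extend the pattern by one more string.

##%%

Treat ##%# as a base-2 numeral over the given alphabet and add one, carrying through any trailing %'s.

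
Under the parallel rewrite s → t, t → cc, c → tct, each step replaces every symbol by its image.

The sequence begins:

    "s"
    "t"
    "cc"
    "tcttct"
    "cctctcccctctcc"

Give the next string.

tcttctcctctcctcttcttcttctcctctcctcttct

φ(cctctcccctctcc) expands symbol-by-symbol to tct tct cc tct cc tct tct tct tct cc tct cc tct tct; joining the 14 pieces gives the next term.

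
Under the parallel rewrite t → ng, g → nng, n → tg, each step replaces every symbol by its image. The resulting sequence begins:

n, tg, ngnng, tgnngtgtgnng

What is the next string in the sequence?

Expanding tgnngtgtgnng: t→ng, g→nng, n→tg, n→tg, g→nng, t→ng, g→nng, t→ng, g→nng, n→tg, n→tg, g→nng. Concatenated: ng nng tg tg nng ng nng ng nng tg tg nng.

ngnngtgtgnngngnngngnngtgtgnng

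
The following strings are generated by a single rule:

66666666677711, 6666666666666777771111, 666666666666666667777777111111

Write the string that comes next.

Reading off run lengths: 6 runs 9, 13, 17; 7 runs 3, 5, 7; 1 runs 2, 4, 6 — each is linear in n, where the shown terms are n = 2, 3, 4.
For the next term, n = 5, so the run lengths are 21, 9, 8.

66666666666666666666677777777711111111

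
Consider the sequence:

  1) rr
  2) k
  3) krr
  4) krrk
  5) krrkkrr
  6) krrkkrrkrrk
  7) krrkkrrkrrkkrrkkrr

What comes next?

This is a Fibonacci-style word recurrence s(k) = s(k−1)·s(k−2): e.g. k·rr = krr.
So term 8 is krrkkrrkrrkkrrkkrr·krrkkrrkrrk.

krrkkrrkrrkkrrkkrrkrrkkrrkrrk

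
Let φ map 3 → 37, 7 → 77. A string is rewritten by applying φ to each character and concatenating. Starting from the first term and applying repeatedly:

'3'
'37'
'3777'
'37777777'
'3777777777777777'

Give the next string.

φ(3777777777777777) expands symbol-by-symbol to 37 77 77 77 77 77 77 77 77 77 77 77 77 77 77 77; joining the 16 pieces gives the next term.

37777777777777777777777777777777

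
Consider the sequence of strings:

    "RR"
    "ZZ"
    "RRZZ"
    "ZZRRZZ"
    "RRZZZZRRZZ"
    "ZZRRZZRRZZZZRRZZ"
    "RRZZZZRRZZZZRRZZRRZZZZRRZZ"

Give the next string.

From term 3 onward, concatenate the second-to-last term with the last: RR·ZZ = RRZZ, ZZ·RRZZ = ZZRRZZ, …
Continuing: ZZRRZZRRZZZZRRZZ · RRZZZZRRZZZZRRZZRRZZZZRRZZ gives term 8.

ZZRRZZRRZZZZRRZZRRZZZZRRZZZZRRZZRRZZZZRRZZ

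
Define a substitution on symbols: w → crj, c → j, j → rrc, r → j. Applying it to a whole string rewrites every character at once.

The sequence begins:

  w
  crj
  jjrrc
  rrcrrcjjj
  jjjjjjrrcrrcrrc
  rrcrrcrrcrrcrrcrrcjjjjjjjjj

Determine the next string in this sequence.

Rewriting the 27 symbols of rrcrrcrrcrrcrrcrrcjjjjjjjjj one by one yields j j j j j j j j j j j j j j j j j j rrc rrc rrc rrc rrc rrc rrc rrc rrc; concatenated:

jjjjjjjjjjjjjjjjjjrrcrrcrrcrrcrrcrrcrrcrrcrrc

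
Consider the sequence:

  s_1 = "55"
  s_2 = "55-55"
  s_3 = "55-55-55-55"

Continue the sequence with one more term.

Every step duplicates the string with '-' between the halves.
Doubling 55-55-55-55 with '-' between the halves:

55-55-55-55-55-55-55-55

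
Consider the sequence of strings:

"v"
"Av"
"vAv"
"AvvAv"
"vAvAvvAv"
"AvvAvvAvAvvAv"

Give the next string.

Each term (from the third on) is the two preceding terms concatenated in order: term 3 = v·Av = vAv.
So term 7 is vAvAvvAv·AvvAvvAvAvvAv.

vAvAvvAvAvvAvvAvAvvAv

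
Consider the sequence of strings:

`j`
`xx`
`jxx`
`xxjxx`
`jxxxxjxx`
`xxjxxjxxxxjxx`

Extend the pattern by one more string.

From term 3 onward, concatenate the second-to-last term with the last: j·xx = jxx, xx·jxx = xxjxx, …
So term 7 is jxxxxjxx·xxjxxjxxxxjxx.

jxxxxjxxxxjxxjxxxxjxx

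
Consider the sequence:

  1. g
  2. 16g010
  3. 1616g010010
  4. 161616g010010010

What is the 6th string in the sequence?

s(k+1) = 16·s(k)·010, so each term gains 16 as a prefix and 010 as a suffix.
From 161616g010010010, 2 further steps: 161616g010010010 → 16161616g010010010010 → (answer).

1616161616g010010010010010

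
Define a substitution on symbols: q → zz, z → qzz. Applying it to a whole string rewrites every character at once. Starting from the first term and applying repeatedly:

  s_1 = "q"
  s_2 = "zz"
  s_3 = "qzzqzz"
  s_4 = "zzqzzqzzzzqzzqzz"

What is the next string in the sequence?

qzzqzzzzqzzqzzzzqzzqzzqzzqzzzzqzzqzzzzqzzqzz

φ(zzqzzqzzzzqzzqzz) expands symbol-by-symbol to qzz qzz zz qzz qzz zz qzz qzz qzz qzz zz qzz qzz zz qzz qzz; joining the 16 pieces gives the next term.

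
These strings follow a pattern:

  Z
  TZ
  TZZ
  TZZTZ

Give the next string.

TZZTZTZZ

Each term (from the third on) is the previous term followed by the one before it: term 3 = TZ·Z = TZZ.
The next term joins TZZTZ and TZZ.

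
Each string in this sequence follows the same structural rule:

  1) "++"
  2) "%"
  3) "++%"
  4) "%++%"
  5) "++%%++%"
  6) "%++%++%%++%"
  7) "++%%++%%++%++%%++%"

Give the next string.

%++%++%%++%++%%++%%++%++%%++%

Each term (from the third on) is the two preceding terms concatenated in order: term 3 = ++·% = ++%.
So term 8 is %++%++%%++%·++%%++%%++%++%%++%.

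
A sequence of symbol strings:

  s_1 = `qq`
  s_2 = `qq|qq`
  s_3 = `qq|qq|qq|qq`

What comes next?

Each string is two copies of the previous one joined by '|'.
Doubling qq|qq|qq|qq with '|' between the halves:

qq|qq|qq|qq|qq|qq|qq|qq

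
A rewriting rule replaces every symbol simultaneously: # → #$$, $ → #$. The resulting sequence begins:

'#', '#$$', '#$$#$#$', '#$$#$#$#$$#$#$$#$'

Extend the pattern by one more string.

#$$#$#$#$$#$#$$#$#$$#$#$#$$#$#$$#$#$#$$#$

Replace each of the 17 characters of #$$#$#$#$$#$#$$#$ in place — #$$ #$ #$ #$$ #$ #$$ #$ #$$ #$ #$ #$$ #$ #$$ #$ #$ #$$ #$ — and concatenate.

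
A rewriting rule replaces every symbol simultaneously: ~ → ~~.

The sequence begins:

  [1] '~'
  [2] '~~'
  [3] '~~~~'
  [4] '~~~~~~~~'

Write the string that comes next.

Rewriting each symbol of ~~~~~~~~: ~→~~, ~→~~, ~→~~, ~→~~, ~→~~, ~→~~, ~→~~, ~→~~, which concatenates to ~~ ~~ ~~ ~~ ~~ ~~ ~~ ~~.

~~~~~~~~~~~~~~~~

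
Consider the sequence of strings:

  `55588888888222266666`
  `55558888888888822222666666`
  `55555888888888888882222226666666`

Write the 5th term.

55555558888888888888888888822222222666666666

Reading off run lengths: 5 runs 3, 4, 5; 8 runs 8, 11, 14; 2 runs 4, 5, 6; 6 runs 5, 6, 7 — each is linear in n, where the shown terms are n = 2, 3, 4.
For term 5, n = 6, so the run lengths are 7, 20, 8, 9.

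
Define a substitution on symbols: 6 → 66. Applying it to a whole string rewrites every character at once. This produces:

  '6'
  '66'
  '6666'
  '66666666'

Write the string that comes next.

6666666666666666

Apply φ to 66666666 symbol by symbol: 6→66, 6→66, 6→66, 6→66, 6→66, 6→66, 6→66, 6→66; joined: 66 66 66 66 66 66 66 66.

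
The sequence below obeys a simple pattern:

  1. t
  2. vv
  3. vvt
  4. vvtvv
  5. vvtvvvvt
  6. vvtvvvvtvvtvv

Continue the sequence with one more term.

This is a Fibonacci-style word recurrence s(k) = s(k−1)·s(k−2): e.g. vv·t = vvt.
Continuing: vvtvvvvtvvtvv · vvtvvvvt gives term 7.

vvtvvvvtvvtvvvvtvvvvt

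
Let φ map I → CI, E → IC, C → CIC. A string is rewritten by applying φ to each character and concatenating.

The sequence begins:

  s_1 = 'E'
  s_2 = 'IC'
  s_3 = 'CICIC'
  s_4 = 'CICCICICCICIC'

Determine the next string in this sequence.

CICCICICCICCICICCICICCICCICICCICIC

Applying the rule to each of the 13 symbols of CICCICICCICIC gives the pieces CIC CI CIC CIC CI CIC CI CIC CIC CI CIC CI CIC, which concatenate to the answer.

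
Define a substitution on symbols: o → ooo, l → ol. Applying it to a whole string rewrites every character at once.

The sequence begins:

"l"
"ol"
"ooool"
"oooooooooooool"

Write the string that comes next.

ooooooooooooooooooooooooooooooooooooooool

φ(oooooooooooool) expands symbol-by-symbol to ooo ooo ooo ooo ooo ooo ooo ooo ooo ooo ooo ooo ooo ol; joining the 14 pieces gives the next term.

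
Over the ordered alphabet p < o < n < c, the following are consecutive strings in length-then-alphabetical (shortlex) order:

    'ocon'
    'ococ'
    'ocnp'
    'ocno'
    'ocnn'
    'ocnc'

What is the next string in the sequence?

occp

Treat ocnc as a base-4 numeral over the given alphabet and add one, carrying through any trailing c's.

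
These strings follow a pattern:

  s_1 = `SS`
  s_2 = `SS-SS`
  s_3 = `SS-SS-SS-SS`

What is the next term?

s(k+1) = s(k)·-·s(k) — each term doubles the last with '-' between the halves.
So the next term is two copies of SS-SS-SS-SS with '-' between the halves.

SS-SS-SS-SS-SS-SS-SS-SS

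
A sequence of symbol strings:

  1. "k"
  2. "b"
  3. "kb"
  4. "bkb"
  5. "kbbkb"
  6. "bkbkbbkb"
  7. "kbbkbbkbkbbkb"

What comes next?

bkbkbbkbkbbkbbkbkbbkb

From term 3 onward, concatenate the second-to-last term with the last: k·b = kb, b·kb = bkb, …
The next term joins bkbkbbkb and kbbkbbkbkbbkb.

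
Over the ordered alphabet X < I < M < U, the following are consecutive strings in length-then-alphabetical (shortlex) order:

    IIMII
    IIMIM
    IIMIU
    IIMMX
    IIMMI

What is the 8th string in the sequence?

IIMUX

Continuing the enumeration 3 steps past IIMMI: IIMMI → IIMMM → IIMMU → (answer).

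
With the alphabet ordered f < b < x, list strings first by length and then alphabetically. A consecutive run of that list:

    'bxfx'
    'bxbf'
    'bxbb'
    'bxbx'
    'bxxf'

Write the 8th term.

xfff

Continuing the enumeration 3 steps past bxxf: bxxf → bxxb → bxxx → (answer).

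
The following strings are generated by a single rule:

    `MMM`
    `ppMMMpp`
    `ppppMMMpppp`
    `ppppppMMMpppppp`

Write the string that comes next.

ppppppppMMMpppppppp

Every step adds pp to the front and pp to the end of the previous string.
One more step from ppppppMMMpppppp gives the answer.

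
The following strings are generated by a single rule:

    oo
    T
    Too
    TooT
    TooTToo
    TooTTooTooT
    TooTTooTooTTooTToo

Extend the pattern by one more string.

TooTTooTooTTooTTooTooTTooTooT

Each term (from the third on) is the previous term followed by the one before it: term 3 = T·oo = Too.
So term 8 is TooTTooTooTTooTToo·TooTTooTooT.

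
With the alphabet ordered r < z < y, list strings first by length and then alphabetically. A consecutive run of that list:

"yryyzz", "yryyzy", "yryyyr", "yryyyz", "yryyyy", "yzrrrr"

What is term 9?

Stepping forward 3 times from yzrrrr: yzrrrr → yzrrrz → yzrrry, then the target.

yzrrzr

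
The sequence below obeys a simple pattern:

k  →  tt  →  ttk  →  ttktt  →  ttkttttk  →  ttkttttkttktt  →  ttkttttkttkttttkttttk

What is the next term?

ttkttttkttkttttkttttkttkttttkttktt

From term 3 onward, concatenate the last term with the second-to-last: tt·k = ttk, ttk·tt = ttktt, …
So term 8 is ttkttttkttkttttkttttk·ttkttttkttktt.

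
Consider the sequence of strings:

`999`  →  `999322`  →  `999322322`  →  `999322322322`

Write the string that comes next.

999322322322322

Each term is the previous one with 322 appended.
So the next term is 999322322322·322.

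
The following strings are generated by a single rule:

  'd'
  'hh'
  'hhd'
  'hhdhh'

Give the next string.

Each term (from the third on) is the previous term followed by the one before it: term 3 = hh·d = hhd.
Continuing: hhdhh · hhd gives term 5.

hhdhhhhd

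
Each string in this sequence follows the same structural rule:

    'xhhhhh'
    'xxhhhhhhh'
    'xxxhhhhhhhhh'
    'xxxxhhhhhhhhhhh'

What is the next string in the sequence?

xxxxxhhhhhhhhhhhhh

Each string has the form x^{n-1} h^{2n+1}, where the shown terms are n = 2, 3, 4, 5.
Setting n = 6 gives 5, 13 characters in each block.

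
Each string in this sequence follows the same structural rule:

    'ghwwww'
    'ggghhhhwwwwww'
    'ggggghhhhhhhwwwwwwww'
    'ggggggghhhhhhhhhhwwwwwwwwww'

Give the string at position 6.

ggggggggggghhhhhhhhhhhhhhhhwwwwwwwwwwwwww

Term n consists of 2n-1 g's, followed by 3n-2 h's, followed by 2n+2 w's (n = 1, 2, …).
At n = 6 the blocks have lengths 11, 16, 14.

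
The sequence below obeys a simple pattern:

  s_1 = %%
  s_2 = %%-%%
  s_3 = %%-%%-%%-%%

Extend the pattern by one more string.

Each string is two copies of the previous one joined by '-'.
Doubling %%-%%-%%-%% with '-' between the halves:

%%-%%-%%-%%-%%-%%-%%-%%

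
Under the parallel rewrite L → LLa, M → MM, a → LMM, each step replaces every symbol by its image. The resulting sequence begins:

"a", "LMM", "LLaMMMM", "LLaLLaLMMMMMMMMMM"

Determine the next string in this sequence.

LLaLLaLMMLLaLLaLMMLLaMMMMMMMMMMMMMMMMMMMM

Replace each of the 17 characters of LLaLLaLMMMMMMMMMM in place — LLa LLa LMM LLa LLa LMM LLa MM MM MM MM MM MM MM MM MM MM — and concatenate.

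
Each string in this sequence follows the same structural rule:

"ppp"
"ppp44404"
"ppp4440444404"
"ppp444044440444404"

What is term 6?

The strings grow by a fixed suffix 44404 each time.
From ppp444044440444404, 2 further steps: ppp444044440444404 → ppp44404444044440444404 → (answer).

ppp4440444404444044440444404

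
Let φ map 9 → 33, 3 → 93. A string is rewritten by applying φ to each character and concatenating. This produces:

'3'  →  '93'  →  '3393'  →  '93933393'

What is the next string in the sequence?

Expanding 93933393: 9→33, 3→93, 9→33, 3→93, 3→93, 3→93, 9→33, 3→93. Concatenated: 33 93 33 93 93 93 33 93.

3393339393933393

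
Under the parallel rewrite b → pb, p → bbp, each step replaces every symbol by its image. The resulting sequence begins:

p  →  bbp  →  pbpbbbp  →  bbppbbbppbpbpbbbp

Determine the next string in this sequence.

pbpbbbpbbppbpbpbbbpbbppbbbppbbbppbpbpbbbp

Replace each of the 17 characters of bbppbbbppbpbpbbbp in place — pb pb bbp bbp pb pb pb bbp bbp pb bbp pb bbp pb pb pb bbp — and concatenate.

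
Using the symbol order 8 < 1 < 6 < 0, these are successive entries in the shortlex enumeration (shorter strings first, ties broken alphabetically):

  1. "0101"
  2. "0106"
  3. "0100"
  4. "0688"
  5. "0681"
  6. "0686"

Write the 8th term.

0618

Stepping forward 2 times from 0686: 0686 → 0680, then the target.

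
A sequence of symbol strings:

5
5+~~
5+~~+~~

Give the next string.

5+~~+~~+~~

Each term is the previous one with +~~ appended.
One more step from 5+~~+~~ gives the answer.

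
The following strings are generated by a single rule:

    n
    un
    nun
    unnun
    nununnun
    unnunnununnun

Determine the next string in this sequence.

nununnununnunnununnun

This is a Fibonacci-style word recurrence s(k) = s(k−2)·s(k−1): e.g. n·un = nun.
So term 7 is nununnun·unnunnununnun.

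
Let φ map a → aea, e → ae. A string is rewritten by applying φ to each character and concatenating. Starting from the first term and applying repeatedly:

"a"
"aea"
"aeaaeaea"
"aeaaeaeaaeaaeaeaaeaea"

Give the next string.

Replace each of the 21 characters of aeaaeaeaaeaaeaeaaeaea in place — aea ae aea aea ae aea ae aea aea ae aea aea ae aea ae aea aea ae aea ae aea — and concatenate.

aeaaeaeaaeaaeaeaaeaeaaeaaeaeaaeaaeaeaaeaeaaeaaeaeaaeaea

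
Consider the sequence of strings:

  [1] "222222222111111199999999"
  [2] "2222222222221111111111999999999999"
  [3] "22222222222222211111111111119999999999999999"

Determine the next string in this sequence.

222222222222222222111111111111111199999999999999999999

Each string has the form 2^{3n+3} 1^{3n+1} 9^{4n}, where the shown terms are n = 2, 3, 4.
At n = 5 the blocks have lengths 18, 16, 20.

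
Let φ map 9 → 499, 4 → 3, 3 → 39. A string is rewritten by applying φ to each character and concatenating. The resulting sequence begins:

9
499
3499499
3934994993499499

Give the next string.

Replace each of the 16 characters of 3934994993499499 in place — 39 499 39 3 499 499 3 499 499 39 3 499 499 3 499 499 — and concatenate.

3949939349949934994993934994993499499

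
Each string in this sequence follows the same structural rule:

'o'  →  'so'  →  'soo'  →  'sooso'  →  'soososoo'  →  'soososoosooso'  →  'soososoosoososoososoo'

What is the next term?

From term 3 onward, concatenate the last term with the second-to-last: so·o = soo, soo·so = sooso, …
The next term joins soososoosoososoososoo and soososoosooso.

soososoosoososoososoosoososoosooso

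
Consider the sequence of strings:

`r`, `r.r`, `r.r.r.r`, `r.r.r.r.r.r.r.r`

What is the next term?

s(k+1) = s(k)·.·s(k) — each term doubles the last with '.' between the halves.
Doubling r.r.r.r.r.r.r.r with '.' between the halves:

r.r.r.r.r.r.r.r.r.r.r.r.r.r.r.r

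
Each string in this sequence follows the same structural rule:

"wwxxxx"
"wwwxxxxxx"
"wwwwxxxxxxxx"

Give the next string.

The n-th term is n w's then 2n x's, where the shown terms are n = 2, 3, 4.
For the next term, n = 5, so the run lengths are 5, 10.

wwwwwxxxxxxxxxx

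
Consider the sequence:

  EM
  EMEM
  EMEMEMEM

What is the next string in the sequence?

Each string is two copies of the previous one concatenated.
Doubling EMEMEMEM:

EMEMEMEMEMEMEMEM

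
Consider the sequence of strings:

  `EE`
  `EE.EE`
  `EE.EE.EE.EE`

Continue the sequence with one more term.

Every step duplicates the string with '.' between the halves.
Doubling EE.EE.EE.EE with '.' between the halves:

EE.EE.EE.EE.EE.EE.EE.EE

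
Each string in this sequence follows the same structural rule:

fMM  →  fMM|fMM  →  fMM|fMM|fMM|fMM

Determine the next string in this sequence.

s(k+1) = s(k)·|·s(k) — each term doubles the last with '|' between the halves.
Doubling fMM|fMM|fMM|fMM with '|' between the halves:

fMM|fMM|fMM|fMM|fMM|fMM|fMM|fMM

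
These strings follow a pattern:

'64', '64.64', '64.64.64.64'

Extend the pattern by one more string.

64.64.64.64.64.64.64.64

Every step duplicates the string with '.' between the halves.
One more doubling of 64.64.64.64 gives the answer.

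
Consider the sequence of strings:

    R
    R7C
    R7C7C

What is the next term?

Each term is the previous one with 7C appended.
One more step from R7C7C gives the answer.

R7C7C7C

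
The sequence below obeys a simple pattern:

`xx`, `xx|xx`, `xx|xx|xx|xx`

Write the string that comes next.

Each string is two copies of the previous one joined by '|'.
So the next term is two copies of xx|xx|xx|xx with '|' between the halves.

xx|xx|xx|xx|xx|xx|xx|xx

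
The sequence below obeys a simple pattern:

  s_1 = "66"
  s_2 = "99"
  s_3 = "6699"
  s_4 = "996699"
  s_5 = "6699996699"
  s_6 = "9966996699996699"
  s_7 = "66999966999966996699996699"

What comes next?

This is a Fibonacci-style word recurrence s(k) = s(k−2)·s(k−1): e.g. 66·99 = 6699.
So term 8 is 9966996699996699·66999966999966996699996699.

996699669999669966999966999966996699996699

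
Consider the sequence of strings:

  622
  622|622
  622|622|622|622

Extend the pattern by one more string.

622|622|622|622|622|622|622|622

Every step duplicates the string with '|' between the halves.
So the next term is two copies of 622|622|622|622 with '|' between the halves.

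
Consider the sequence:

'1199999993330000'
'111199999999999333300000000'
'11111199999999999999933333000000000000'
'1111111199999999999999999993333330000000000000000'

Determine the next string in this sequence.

Each string has the form 1^{2n} 9^{4n+3} 3^{n+2} 0^{4n} (n = 1, 2, …).
For the next term, n = 5, so the run lengths are 10, 23, 7, 20.

111111111199999999999999999999999333333300000000000000000000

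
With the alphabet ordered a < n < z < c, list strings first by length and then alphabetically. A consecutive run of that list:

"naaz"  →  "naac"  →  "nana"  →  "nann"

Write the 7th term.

Stepping forward 3 times from nann: nann → nanz → nanc, then the target.

naza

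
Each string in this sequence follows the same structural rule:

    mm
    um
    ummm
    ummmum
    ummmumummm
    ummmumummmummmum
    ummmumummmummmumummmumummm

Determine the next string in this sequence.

This is a Fibonacci-style word recurrence s(k) = s(k−1)·s(k−2): e.g. um·mm = ummm.
Continuing: ummmumummmummmumummmumummm · ummmumummmummmum gives term 8.

ummmumummmummmumummmumummmummmumummmummmum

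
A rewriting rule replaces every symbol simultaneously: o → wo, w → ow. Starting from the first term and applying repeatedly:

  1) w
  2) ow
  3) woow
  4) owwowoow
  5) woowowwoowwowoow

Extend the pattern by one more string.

Rewriting the 16 symbols of woowowwoowwowoow one by one yields ow wo wo ow wo ow ow wo wo ow ow wo ow wo wo ow; concatenated:

owwowoowwoowowwowoowowwoowwowoow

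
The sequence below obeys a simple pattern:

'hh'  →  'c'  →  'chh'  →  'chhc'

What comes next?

chhcchh

From term 3 onward, concatenate the last term with the second-to-last: c·hh = chh, chh·c = chhc, …
Continuing: chhc · chh gives term 5.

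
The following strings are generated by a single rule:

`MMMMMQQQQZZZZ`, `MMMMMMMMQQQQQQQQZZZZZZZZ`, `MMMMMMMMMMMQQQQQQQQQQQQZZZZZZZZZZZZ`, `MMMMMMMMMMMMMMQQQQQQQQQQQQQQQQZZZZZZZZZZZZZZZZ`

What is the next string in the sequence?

The n-th term is 3n+2 M's then 4n Q's then 4n Z's (n = 1, 2, …).
For the next term, n = 5, so the run lengths are 17, 20, 20.

MMMMMMMMMMMMMMMMMQQQQQQQQQQQQQQQQQQQQZZZZZZZZZZZZZZZZZZZZ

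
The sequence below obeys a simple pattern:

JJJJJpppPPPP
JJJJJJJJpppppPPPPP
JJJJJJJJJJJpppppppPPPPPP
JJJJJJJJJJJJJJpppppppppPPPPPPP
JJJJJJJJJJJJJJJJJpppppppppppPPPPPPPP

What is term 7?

Term n consists of 3n+2 J's, followed by 2n+1 p's, followed by n+3 P's (n = 1, 2, …).
For term 7, n = 7, so the run lengths are 23, 15, 10.

JJJJJJJJJJJJJJJJJJJJJJJpppppppppppppppPPPPPPPPPP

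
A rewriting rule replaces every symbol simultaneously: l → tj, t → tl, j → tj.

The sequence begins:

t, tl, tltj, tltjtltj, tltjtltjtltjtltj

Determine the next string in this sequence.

Rewriting the 16 symbols of tltjtltjtltjtltj one by one yields tl tj tl tj tl tj tl tj tl tj tl tj tl tj tl tj; concatenated:

tltjtltjtltjtltjtltjtltjtltjtltj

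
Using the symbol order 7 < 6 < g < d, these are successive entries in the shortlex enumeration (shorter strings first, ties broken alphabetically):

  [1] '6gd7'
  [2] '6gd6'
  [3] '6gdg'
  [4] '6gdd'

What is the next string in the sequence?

6d77

The successor of 6gdd increments the rightmost position that isn't already d and resets every position after it to 7.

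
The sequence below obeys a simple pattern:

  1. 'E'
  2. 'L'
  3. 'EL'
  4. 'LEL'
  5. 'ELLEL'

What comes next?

LELELLEL

From term 3 onward, concatenate the second-to-last term with the last: E·L = EL, L·EL = LEL, …
So term 6 is LEL·ELLEL.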